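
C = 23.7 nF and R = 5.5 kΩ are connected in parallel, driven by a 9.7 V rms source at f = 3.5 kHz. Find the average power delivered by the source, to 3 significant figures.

ω = 2πf = 21990 rad/s
X_C = 1/(ωC) = 1920 Ω
Parallel: admittances add. Y = 1/R + jωC
Y = (0.000182 + j0.000521) S
|Y| = 0.000552 S → |Z| = 1/|Y| = 1810 Ω, ∠Z = −∠Y = -70.8°
I = V/|Z| = 5.35 mA
P = VI cos φ = 9.7 × 0.00535 × cos(-70.8°) = 17.1 mW

17.1 mW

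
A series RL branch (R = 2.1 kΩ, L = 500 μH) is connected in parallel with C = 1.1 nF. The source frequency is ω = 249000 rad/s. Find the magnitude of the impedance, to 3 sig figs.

X_L = ωL = 124 Ω
X_C = 1/(ωC) = 3650 Ω
Branch 1 (R+jX_L): Z₁ = 2100 + j124 Ω, |Z₁| = 2100 Ω
Branch 2 (−jX_C): Z₂ = −j3650 Ω
Parallel: Z = Z₁Z₂/(Z₁+Z₂), |Z| = 1870 Ω, ∠Z = -27.4°

1870 Ω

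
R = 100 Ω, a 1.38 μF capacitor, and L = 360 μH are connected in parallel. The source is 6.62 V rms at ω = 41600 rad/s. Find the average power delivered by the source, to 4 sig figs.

438.2 mW

X_L = ωL = 14.98 Ω
X_C = 1/(ωC) = 17.42 Ω
Parallel: admittances add. Y = 1/R + 1/(jωL) + jωC
Y = (0.01000 − j0.009366) S
|Y| = 0.01370 S → |Z| = 1/|Y| = 72.99 Ω, ∠Z = −∠Y = 43.12°
I = V/|Z| = 90.70 mA
P = VI cos φ = 6.62 × 0.09070 × cos(43.12°) = 438.2 mW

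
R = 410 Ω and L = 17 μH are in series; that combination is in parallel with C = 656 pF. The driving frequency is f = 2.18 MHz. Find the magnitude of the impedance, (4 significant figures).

ω = 2πf = 1.37e+07 rad/s
X_L = ωL = 232.9 Ω
X_C = 1/(ωC) = 111.3 Ω
Branch 1 (R+jX_L): Z₁ = 410.0 + j232.9 Ω, |Z₁| = 471.5 Ω
Branch 2 (−jX_C): Z₂ = −j111.3 Ω
Parallel: Z = Z₁Z₂/(Z₁+Z₂), |Z| = 122.7 Ω, ∠Z = -76.92°

122.7 Ω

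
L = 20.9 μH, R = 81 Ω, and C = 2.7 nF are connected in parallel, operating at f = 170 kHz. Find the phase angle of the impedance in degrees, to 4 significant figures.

73.59°

ω = 2πf = 1.068e+06 rad/s
X_L = ωL = 22.32 Ω
X_C = 1/(ωC) = 346.7 Ω
Parallel: admittances add. Y = 1/R + 1/(jωL) + jωC
Y = (0.01235 − j0.04191) S
|Y| = 0.04369 S → |Z| = 1/|Y| = 22.89 Ω, ∠Z = −∠Y = 73.59°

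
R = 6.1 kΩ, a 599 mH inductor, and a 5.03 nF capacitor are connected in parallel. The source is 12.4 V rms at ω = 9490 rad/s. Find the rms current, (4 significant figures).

X_L = ωL = 5685 Ω
X_C = 1/(ωC) = 20950 Ω
Parallel: admittances add. Y = 1/R + 1/(jωL) + jωC
Y = (0.0001639 − j0.0001282) S
|Y| = 0.0002081 S → |Z| = 1/|Y| = 4805 Ω, ∠Z = −∠Y = 38.02°
I = V/|Z| = 12.4/4805 = 2.580 mA

2.580 mA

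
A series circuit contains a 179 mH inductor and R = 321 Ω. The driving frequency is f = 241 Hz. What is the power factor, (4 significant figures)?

ω = 2πf = 1514 rad/s
X_L = ωL = 271.1 Ω
Z = 321.0 + j271.1 Ω
|Z| = √(321.0² + 271.1²) = 420.1 Ω
∠Z = arctan(271.1/321.0) = 40.18°
cos φ = cos(40.18°) = 0.7640

0.7640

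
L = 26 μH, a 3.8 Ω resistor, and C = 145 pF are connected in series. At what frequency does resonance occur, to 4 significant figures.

2.592 MHz

ω₀ = 1/√(LC) = 1/√(2.6e-05 × 1.45e-10) = 1.629e+07 rad/s
f₀ = ω₀/(2π) = 2.592 MHz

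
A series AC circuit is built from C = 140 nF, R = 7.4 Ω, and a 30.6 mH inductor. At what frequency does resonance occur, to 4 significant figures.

ω₀ = 1/√(LC) = 1/√(0.0306 × 1.4e-07) = 15280 rad/s
f₀ = ω₀/(2π) = 2.432 kHz

2.432 kHz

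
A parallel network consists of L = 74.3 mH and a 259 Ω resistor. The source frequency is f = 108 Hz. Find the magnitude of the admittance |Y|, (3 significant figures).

ω = 2πf = 678.6 rad/s
X_L = ωL = 50.4 Ω
Parallel: admittances add. Y = 1/R + 1/(jωL)
Y = (0.00386 − j0.0198) S
|Y| = 0.0202 S → |Z| = 1/|Y| = 49.5 Ω, ∠Z = −∠Y = 79.0°

20.2 mS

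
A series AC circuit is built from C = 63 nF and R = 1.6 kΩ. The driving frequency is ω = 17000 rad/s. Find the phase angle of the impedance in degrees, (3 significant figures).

-30.3°

X_C = 1/(ωC) = 934 Ω
Z = 1600 − j934 Ω
|Z| = √(1600² + 934²) = 1850 Ω
∠Z = arctan(-934/1600) = -30.3°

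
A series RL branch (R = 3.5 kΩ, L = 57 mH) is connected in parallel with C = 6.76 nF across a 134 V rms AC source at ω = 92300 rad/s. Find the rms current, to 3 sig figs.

X_L = ωL = 5260 Ω
X_C = 1/(ωC) = 1600 Ω
Branch 1 (R+jX_L): Z₁ = 3500 + j5260 Ω, |Z₁| = 6320 Ω
Branch 2 (−jX_C): Z₂ = −j1600 Ω
Parallel: Z = Z₁Z₂/(Z₁+Z₂), |Z| = 2000 Ω, ∠Z = -79.9°
I = V/|Z| = 134/2000 = 67.0 mA

67.0 mA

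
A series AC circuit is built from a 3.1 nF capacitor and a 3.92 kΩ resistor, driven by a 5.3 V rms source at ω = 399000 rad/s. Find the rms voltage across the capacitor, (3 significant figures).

1.07 V

X_C = 1/(ωC) = 808 Ω
Z = 3920 − j808 Ω
|Z| = √(3920² + 808²) = 4000 Ω
I = V/|Z| = 1.32 mA
V_C = I·|Z_C| = 0.00132 × 808 = 1.07 V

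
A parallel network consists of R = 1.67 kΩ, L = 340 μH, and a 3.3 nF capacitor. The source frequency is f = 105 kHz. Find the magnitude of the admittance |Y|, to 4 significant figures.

2.358 mS

ω = 2πf = 659700 rad/s
X_L = ωL = 224.3 Ω
X_C = 1/(ωC) = 459.3 Ω
Parallel: admittances add. Y = 1/R + 1/(jωL) + jωC
Y = (0.0005988 − j0.002281) S
|Y| = 0.002358 S → |Z| = 1/|Y| = 424.0 Ω, ∠Z = −∠Y = 75.29°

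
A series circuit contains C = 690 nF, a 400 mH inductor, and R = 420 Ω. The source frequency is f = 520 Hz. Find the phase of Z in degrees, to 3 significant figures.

ω = 2πf = 3267 rad/s
X_L = ωL = 1310 Ω
X_C = 1/(ωC) = 444 Ω
Net reactance X = X_L − X_C = 863 Ω
Z = 420 + j863 Ω
|Z| = √(420² + 863²) = 960 Ω
∠Z = arctan(863/420) = 64.1°

64.1°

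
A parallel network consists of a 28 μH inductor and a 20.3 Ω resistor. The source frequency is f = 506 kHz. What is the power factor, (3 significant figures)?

0.975

ω = 2πf = 3.179e+06 rad/s
X_L = ωL = 89.0 Ω
Parallel: admittances add. Y = 1/R + 1/(jωL)
Y = (0.0493 − j0.0112) S
|Y| = 0.0505 S → |Z| = 1/|Y| = 19.8 Ω, ∠Z = −∠Y = 12.8°
cos φ = cos(12.8°) = 0.975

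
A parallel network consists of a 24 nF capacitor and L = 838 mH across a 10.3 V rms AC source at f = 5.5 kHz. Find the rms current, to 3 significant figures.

ω = 2πf = 34560 rad/s
X_L = ωL = 29000 Ω
X_C = 1/(ωC) = 1210 Ω
Parallel: admittances add. Y = 1/(jωL) + jωC
Y = (0 + j0.000795) S
|Y| = 0.000795 S → |Z| = 1/|Y| = 1260 Ω, ∠Z = −∠Y = -90.0°
I = V/|Z| = 10.3/1260 = 8.19 mA

8.19 mA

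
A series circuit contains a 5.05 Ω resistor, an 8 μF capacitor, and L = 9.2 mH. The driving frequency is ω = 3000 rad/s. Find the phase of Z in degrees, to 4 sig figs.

-70.25°

X_L = ωL = 27.60 Ω
X_C = 1/(ωC) = 41.67 Ω
Net reactance X = X_L − X_C = -14.07 Ω
Z = 5.050 − j14.07 Ω
|Z| = √(5.050² + 14.07²) = 14.95 Ω
∠Z = arctan(-14.07/5.050) = -70.25°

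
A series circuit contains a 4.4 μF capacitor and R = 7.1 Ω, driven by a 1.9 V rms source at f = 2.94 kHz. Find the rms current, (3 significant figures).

134 mA

ω = 2πf = 18470 rad/s
X_C = 1/(ωC) = 12.3 Ω
Z = 7.10 − j12.3 Ω
|Z| = √(7.10² + 12.3²) = 14.2 Ω
I = V/|Z| = 1.9/14.2 = 134 mA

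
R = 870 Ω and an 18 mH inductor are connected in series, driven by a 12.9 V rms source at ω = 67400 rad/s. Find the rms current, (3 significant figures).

X_L = ωL = 1210 Ω
Z = 870 + j1210 Ω
|Z| = √(870² + 1210²) = 1490 Ω
I = V/|Z| = 12.9/1490 = 8.64 mA

8.64 mA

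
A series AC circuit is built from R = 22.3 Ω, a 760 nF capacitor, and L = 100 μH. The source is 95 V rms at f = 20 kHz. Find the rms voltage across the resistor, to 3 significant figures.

ω = 2πf = 125700 rad/s
X_L = ωL = 12.6 Ω
X_C = 1/(ωC) = 10.5 Ω
Net reactance X = X_L − X_C = 2.10 Ω
Z = 22.3 + j2.10 Ω
|Z| = √(22.3² + 2.10²) = 22.4 Ω
I = V/|Z| = 4.24 A
V_R = I·|Z_R| = 4.24 × 22.3 = 94.6 V

94.6 V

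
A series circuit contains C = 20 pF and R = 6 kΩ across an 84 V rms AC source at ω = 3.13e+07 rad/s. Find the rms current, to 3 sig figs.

X_C = 1/(ωC) = 1600 Ω
Z = 6000 − j1600 Ω
|Z| = √(6000² + 1600²) = 6210 Ω
I = V/|Z| = 84/6210 = 13.5 mA

13.5 mA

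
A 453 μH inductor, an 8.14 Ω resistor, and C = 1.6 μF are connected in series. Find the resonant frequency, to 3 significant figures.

5.91 kHz

ω₀ = 1/√(LC) = 1/√(0.000453 × 1.6e-06) = 37140 rad/s
f₀ = ω₀/(2π) = 5.91 kHz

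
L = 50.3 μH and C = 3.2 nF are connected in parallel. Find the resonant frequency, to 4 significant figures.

ω₀ = 1/√(LC) = 1/√(5.03e-05 × 3.2e-09) = 2.493e+06 rad/s
f₀ = ω₀/(2π) = 396.7 kHz

396.7 kHz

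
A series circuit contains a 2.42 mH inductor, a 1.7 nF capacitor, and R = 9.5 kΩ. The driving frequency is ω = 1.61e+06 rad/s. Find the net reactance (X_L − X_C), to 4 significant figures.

3531 Ω

X_L = ωL = 3896 Ω
X_C = 1/(ωC) = 365.4 Ω
X = 3896 − 365.4 = 3531 Ω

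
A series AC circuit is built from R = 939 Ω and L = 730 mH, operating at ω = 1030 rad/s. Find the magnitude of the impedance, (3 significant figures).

X_L = ωL = 752 Ω
Z = 939 + j752 Ω
|Z| = √(939² + 752²) = 1200 Ω

1200 Ω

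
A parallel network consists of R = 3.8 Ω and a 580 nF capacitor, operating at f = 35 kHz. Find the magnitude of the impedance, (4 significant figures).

3.420 Ω

ω = 2πf = 219900 rad/s
X_C = 1/(ωC) = 7.840 Ω
Parallel: admittances add. Y = 1/R + jωC
Y = (0.2632 + j0.1275) S
|Y| = 0.2924 S → |Z| = 1/|Y| = 3.420 Ω, ∠Z = −∠Y = -25.86°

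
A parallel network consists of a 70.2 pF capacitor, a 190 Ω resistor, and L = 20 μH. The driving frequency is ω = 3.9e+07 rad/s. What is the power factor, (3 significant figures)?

0.964

X_L = ωL = 780 Ω
X_C = 1/(ωC) = 365 Ω
Parallel: admittances add. Y = 1/R + 1/(jωL) + jωC
Y = (0.00526 + j0.00146) S
|Y| = 0.00546 S → |Z| = 1/|Y| = 183 Ω, ∠Z = −∠Y = -15.5°
cos φ = cos(-15.5°) = 0.964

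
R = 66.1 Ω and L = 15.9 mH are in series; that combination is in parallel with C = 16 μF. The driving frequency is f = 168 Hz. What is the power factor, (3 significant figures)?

ω = 2πf = 1056 rad/s
X_L = ωL = 16.8 Ω
X_C = 1/(ωC) = 59.2 Ω
Branch 1 (R+jX_L): Z₁ = 66.1 + j16.8 Ω, |Z₁| = 68.2 Ω
Branch 2 (−jX_C): Z₂ = −j59.2 Ω
Parallel: Z = Z₁Z₂/(Z₁+Z₂), |Z| = 51.4 Ω, ∠Z = -43.1°
cos φ = cos(-43.1°) = 0.731

0.731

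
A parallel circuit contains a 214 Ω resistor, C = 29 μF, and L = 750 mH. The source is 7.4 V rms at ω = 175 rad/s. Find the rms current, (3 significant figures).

39.4 mA

X_L = ωL = 131 Ω
X_C = 1/(ωC) = 197 Ω
Parallel: admittances add. Y = 1/R + 1/(jωL) + jωC
Y = (0.00467 − j0.00254) S
|Y| = 0.00532 S → |Z| = 1/|Y| = 188 Ω, ∠Z = −∠Y = 28.6°
I = V/|Z| = 7.4/188 = 39.4 mA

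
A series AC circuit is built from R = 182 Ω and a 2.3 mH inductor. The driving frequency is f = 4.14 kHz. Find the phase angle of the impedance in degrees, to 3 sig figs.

ω = 2πf = 26010 rad/s
X_L = ωL = 59.8 Ω
Z = 182 + j59.8 Ω
|Z| = √(182² + 59.8²) = 192 Ω
∠Z = arctan(59.8/182) = 18.2°

18.2°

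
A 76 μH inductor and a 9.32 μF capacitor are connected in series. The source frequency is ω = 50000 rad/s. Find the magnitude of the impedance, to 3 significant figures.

X_L = ωL = 3.80 Ω
X_C = 1/(ωC) = 2.15 Ω
Net reactance X = X_L − X_C = 1.65 Ω
Z = j1.65 Ω
|Z| = √(0² + 1.65²) = 1.65 Ω

1.65 Ω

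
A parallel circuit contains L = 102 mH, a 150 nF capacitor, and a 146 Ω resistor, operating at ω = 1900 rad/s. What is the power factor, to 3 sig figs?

X_L = ωL = 194 Ω
X_C = 1/(ωC) = 3510 Ω
Parallel: admittances add. Y = 1/R + 1/(jωL) + jωC
Y = (0.00685 − j0.00487) S
|Y| = 0.00841 S → |Z| = 1/|Y| = 119 Ω, ∠Z = −∠Y = 35.4°
cos φ = cos(35.4°) = 0.815

0.815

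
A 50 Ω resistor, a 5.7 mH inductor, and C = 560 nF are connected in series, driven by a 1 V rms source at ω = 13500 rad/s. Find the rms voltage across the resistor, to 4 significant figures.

0.6705 V

X_L = ωL = 76.95 Ω
X_C = 1/(ωC) = 132.3 Ω
Net reactance X = X_L − X_C = -55.33 Ω
Z = 50.00 − j55.33 Ω
|Z| = √(50.00² + 55.33²) = 74.57 Ω
I = V/|Z| = 13.41 mA
V_R = I·|Z_R| = 0.01341 × 50.00 = 0.6705 V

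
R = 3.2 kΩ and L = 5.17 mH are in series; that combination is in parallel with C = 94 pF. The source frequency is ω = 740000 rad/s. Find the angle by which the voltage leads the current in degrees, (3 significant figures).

33.2°

X_L = ωL = 3830 Ω
X_C = 1/(ωC) = 14400 Ω
Branch 1 (R+jX_L): Z₁ = 3200 + j3830 Ω, |Z₁| = 4990 Ω
Branch 2 (−jX_C): Z₂ = −j14400 Ω
Parallel: Z = Z₁Z₂/(Z₁+Z₂), |Z| = 6500 Ω, ∠Z = 33.2°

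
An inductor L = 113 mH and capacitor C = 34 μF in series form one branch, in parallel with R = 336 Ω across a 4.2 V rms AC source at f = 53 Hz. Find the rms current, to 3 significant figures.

83.8 mA

ω = 2πf = 333.0 rad/s
X_L = ωL = 37.6 Ω
X_C = 1/(ωC) = 88.3 Ω
Branch 1: Z₁ = R = 336 Ω
Branch 2 (series LC): Z₂ = j(X_L − X_C) = −j50.7 Ω
Parallel: Z = Z₁Z₂/(Z₁+Z₂), |Z| = 50.1 Ω, ∠Z = -81.4°
I = V/|Z| = 4.2/50.1 = 83.8 mA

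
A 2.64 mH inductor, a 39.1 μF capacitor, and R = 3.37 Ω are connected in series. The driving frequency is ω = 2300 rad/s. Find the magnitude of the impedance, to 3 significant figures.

X_L = ωL = 6.07 Ω
X_C = 1/(ωC) = 11.1 Ω
Net reactance X = X_L − X_C = -5.05 Ω
Z = 3.37 − j5.05 Ω
|Z| = √(3.37² + 5.05²) = 6.07 Ω

6.07 Ω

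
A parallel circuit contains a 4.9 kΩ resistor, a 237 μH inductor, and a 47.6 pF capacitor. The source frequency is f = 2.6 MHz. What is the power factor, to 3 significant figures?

ω = 2πf = 1.634e+07 rad/s
X_L = ωL = 3870 Ω
X_C = 1/(ωC) = 1290 Ω
Parallel: admittances add. Y = 1/R + 1/(jωL) + jωC
Y = (0.000204 + j0.000519) S
|Y| = 0.000558 S → |Z| = 1/|Y| = 1790 Ω, ∠Z = −∠Y = -68.5°
cos φ = cos(-68.5°) = 0.366

0.366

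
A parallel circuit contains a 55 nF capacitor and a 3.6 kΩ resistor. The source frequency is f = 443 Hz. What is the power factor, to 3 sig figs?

0.876

ω = 2πf = 2783 rad/s
X_C = 1/(ωC) = 6530 Ω
Parallel: admittances add. Y = 1/R + jωC
Y = (0.000278 + j0.000153) S
|Y| = 0.000317 S → |Z| = 1/|Y| = 3150 Ω, ∠Z = −∠Y = -28.9°
cos φ = cos(-28.9°) = 0.876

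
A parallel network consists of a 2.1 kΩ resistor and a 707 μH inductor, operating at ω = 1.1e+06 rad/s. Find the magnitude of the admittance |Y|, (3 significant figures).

1.37 mS

X_L = ωL = 778 Ω
Parallel: admittances add. Y = 1/R + 1/(jωL)
Y = (0.000476 − j0.00129) S
|Y| = 0.00137 S → |Z| = 1/|Y| = 729 Ω, ∠Z = −∠Y = 69.7°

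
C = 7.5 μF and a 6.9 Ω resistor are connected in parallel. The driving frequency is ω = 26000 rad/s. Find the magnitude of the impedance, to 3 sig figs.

X_C = 1/(ωC) = 5.13 Ω
Parallel: admittances add. Y = 1/R + jωC
Y = (0.145 + j0.195) S
|Y| = 0.243 S → |Z| = 1/|Y| = 4.12 Ω, ∠Z = −∠Y = -53.4°

4.12 Ω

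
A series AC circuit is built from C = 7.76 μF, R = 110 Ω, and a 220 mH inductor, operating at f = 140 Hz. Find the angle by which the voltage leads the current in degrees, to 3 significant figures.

23.1°

ω = 2πf = 879.6 rad/s
X_L = ωL = 194 Ω
X_C = 1/(ωC) = 146 Ω
Net reactance X = X_L − X_C = 47.0 Ω
Z = 110 + j47.0 Ω
|Z| = √(110² + 47.0²) = 120 Ω
∠Z = arctan(47.0/110) = 23.1°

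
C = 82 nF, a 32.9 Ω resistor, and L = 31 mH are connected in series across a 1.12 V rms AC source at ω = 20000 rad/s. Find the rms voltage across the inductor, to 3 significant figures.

20.2 V

X_L = ωL = 620 Ω
X_C = 1/(ωC) = 610 Ω
Net reactance X = X_L − X_C = 10.2 Ω
Z = 32.9 + j10.2 Ω
|Z| = √(32.9² + 10.2²) = 34.5 Ω
I = V/|Z| = 32.5 mA
V_L = I·|Z_L| = 0.0325 × 620 = 20.2 V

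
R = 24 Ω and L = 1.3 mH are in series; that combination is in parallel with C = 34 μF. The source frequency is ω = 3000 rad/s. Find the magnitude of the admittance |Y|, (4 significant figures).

X_L = ωL = 3.900 Ω
X_C = 1/(ωC) = 9.804 Ω
Branch 1 (R+jX_L): Z₁ = 24.00 + j3.900 Ω, |Z₁| = 24.31 Ω
Branch 2 (−jX_C): Z₂ = −j9.804 Ω
Parallel: Z = Z₁Z₂/(Z₁+Z₂), |Z| = 9.645 Ω, ∠Z = -66.95°
|Y| = 1/|Z| = 103.7 mS

103.7 mS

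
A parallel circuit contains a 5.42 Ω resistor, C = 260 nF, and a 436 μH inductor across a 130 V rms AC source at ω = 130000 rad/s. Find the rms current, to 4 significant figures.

X_L = ωL = 56.68 Ω
X_C = 1/(ωC) = 29.59 Ω
Parallel: admittances add. Y = 1/R + 1/(jωL) + jωC
Y = (0.1845 + j0.01616) S
|Y| = 0.1852 S → |Z| = 1/|Y| = 5.399 Ω, ∠Z = −∠Y = -5.005°
I = V/|Z| = 130/5.399 = 24.08 A

24.08 A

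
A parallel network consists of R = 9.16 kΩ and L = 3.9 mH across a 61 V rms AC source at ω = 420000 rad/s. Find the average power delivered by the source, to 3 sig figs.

X_L = ωL = 1640 Ω
Parallel: admittances add. Y = 1/R + 1/(jωL)
Y = (0.000109 − j0.000611) S
|Y| = 0.000620 S → |Z| = 1/|Y| = 1610 Ω, ∠Z = −∠Y = 79.9°
I = V/|Z| = 37.8 mA
P = VI cos φ = 61 × 0.0378 × cos(79.9°) = 406 mW

406 mW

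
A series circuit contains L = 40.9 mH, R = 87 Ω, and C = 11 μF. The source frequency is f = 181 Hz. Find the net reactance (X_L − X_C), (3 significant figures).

ω = 2πf = 1137 rad/s
X_L = ωL = 46.5 Ω
X_C = 1/(ωC) = 79.9 Ω
X = 46.5 − 79.9 = -33.4 Ω

-33.4 Ω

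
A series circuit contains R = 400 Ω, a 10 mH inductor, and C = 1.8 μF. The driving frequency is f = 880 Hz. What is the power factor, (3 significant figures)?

0.994

ω = 2πf = 5529 rad/s
X_L = ωL = 55.3 Ω
X_C = 1/(ωC) = 100 Ω
Net reactance X = X_L − X_C = -45.2 Ω
Z = 400 − j45.2 Ω
|Z| = √(400² + 45.2²) = 403 Ω
∠Z = arctan(-45.2/400) = -6.44°
cos φ = cos(-6.44°) = 0.994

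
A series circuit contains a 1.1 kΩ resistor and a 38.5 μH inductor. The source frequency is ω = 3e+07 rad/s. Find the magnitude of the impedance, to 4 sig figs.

X_L = ωL = 1155 Ω
Z = 1100 + j1155 Ω
|Z| = √(1100² + 1155²) = 1595 Ω

1595 Ω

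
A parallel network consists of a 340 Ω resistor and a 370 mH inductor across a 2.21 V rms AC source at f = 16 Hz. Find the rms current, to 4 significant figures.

59.77 mA

ω = 2πf = 100.5 rad/s
X_L = ωL = 37.20 Ω
Parallel: admittances add. Y = 1/R + 1/(jωL)
Y = (0.002941 − j0.02688) S
|Y| = 0.02704 S → |Z| = 1/|Y| = 36.98 Ω, ∠Z = −∠Y = 83.76°
I = V/|Z| = 2.21/36.98 = 59.77 mA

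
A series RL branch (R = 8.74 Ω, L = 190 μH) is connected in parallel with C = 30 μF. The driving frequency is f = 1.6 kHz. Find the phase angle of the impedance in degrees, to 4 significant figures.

ω = 2πf = 10050 rad/s
X_L = ωL = 1.910 Ω
X_C = 1/(ωC) = 3.316 Ω
Branch 1 (R+jX_L): Z₁ = 8.740 + j1.910 Ω, |Z₁| = 8.946 Ω
Branch 2 (−jX_C): Z₂ = −j3.316 Ω
Parallel: Z = Z₁Z₂/(Z₁+Z₂), |Z| = 3.351 Ω, ∠Z = -68.54°

-68.54°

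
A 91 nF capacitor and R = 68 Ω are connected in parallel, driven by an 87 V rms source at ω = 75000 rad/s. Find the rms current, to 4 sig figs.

1.410 A

X_C = 1/(ωC) = 146.5 Ω
Parallel: admittances add. Y = 1/R + jωC
Y = (0.01471 + j0.006825) S
|Y| = 0.01621 S → |Z| = 1/|Y| = 61.68 Ω, ∠Z = −∠Y = -24.90°
I = V/|Z| = 87/61.68 = 1.410 A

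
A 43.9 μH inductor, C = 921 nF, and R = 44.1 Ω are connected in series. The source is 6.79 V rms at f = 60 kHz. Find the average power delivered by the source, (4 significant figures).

ω = 2πf = 377000 rad/s
X_L = ωL = 16.55 Ω
X_C = 1/(ωC) = 2.880 Ω
Net reactance X = X_L − X_C = 13.67 Ω
Z = 44.10 + j13.67 Ω
|Z| = √(44.10² + 13.67²) = 46.17 Ω
∠Z = arctan(13.67/44.10) = 17.22°
I = V/|Z| = 147.1 mA
P = VI cos φ = 6.79 × 0.1471 × cos(17.22°) = 953.8 mW

953.8 mW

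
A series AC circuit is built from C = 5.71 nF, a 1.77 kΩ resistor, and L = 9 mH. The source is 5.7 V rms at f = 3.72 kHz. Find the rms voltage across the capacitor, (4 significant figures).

5.699 V

ω = 2πf = 23370 rad/s
X_L = ωL = 210.4 Ω
X_C = 1/(ωC) = 7493 Ω
Net reactance X = X_L − X_C = -7282 Ω
Z = 1770 − j7282 Ω
|Z| = √(1770² + 7282²) = 7494 Ω
I = V/|Z| = 760.6 μA
V_C = I·|Z_C| = 0.0007606 × 7493 = 5.699 V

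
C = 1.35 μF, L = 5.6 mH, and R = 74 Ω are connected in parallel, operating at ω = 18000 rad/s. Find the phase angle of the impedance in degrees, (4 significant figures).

X_L = ωL = 100.8 Ω
X_C = 1/(ωC) = 41.15 Ω
Parallel: admittances add. Y = 1/R + 1/(jωL) + jωC
Y = (0.01351 + j0.01438) S
|Y| = 0.01973 S → |Z| = 1/|Y| = 50.68 Ω, ∠Z = −∠Y = -46.78°

-46.78°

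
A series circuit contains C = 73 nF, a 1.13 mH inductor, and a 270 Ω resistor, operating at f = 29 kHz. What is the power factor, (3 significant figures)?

0.900

ω = 2πf = 182200 rad/s
X_L = ωL = 206 Ω
X_C = 1/(ωC) = 75.2 Ω
Net reactance X = X_L − X_C = 131 Ω
Z = 270 + j131 Ω
|Z| = √(270² + 131²) = 300 Ω
∠Z = arctan(131/270) = 25.8°
cos φ = cos(25.8°) = 0.900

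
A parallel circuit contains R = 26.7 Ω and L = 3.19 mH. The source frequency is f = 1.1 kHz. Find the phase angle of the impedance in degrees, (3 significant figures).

50.5°

ω = 2πf = 6912 rad/s
X_L = ωL = 22.0 Ω
Parallel: admittances add. Y = 1/R + 1/(jωL)
Y = (0.0375 − j0.0454) S
|Y| = 0.0588 S → |Z| = 1/|Y| = 17.0 Ω, ∠Z = −∠Y = 50.5°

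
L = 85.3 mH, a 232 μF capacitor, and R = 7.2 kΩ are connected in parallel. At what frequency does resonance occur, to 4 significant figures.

ω₀ = 1/√(LC) = 1/√(0.0853 × 0.000232) = 224.8 rad/s
f₀ = ω₀/(2π) = 35.78 Hz

35.78 Hz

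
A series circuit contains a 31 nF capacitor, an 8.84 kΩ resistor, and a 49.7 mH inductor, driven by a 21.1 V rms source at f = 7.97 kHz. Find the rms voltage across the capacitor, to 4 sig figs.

1.505 V

ω = 2πf = 50080 rad/s
X_L = ωL = 2489 Ω
X_C = 1/(ωC) = 644.2 Ω
Net reactance X = X_L − X_C = 1845 Ω
Z = 8840 + j1845 Ω
|Z| = √(8840² + 1845²) = 9030 Ω
I = V/|Z| = 2.337 mA
V_C = I·|Z_C| = 0.002337 × 644.2 = 1.505 V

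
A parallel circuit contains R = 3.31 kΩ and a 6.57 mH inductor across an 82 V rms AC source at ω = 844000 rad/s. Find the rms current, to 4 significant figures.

X_L = ωL = 5545 Ω
Parallel: admittances add. Y = 1/R + 1/(jωL)
Y = (0.0003021 − j0.0001803) S
|Y| = 0.0003518 S → |Z| = 1/|Y| = 2842 Ω, ∠Z = −∠Y = 30.83°
I = V/|Z| = 82/2842 = 28.85 mA

28.85 mA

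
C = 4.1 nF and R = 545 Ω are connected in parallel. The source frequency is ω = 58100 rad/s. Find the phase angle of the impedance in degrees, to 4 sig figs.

-7.397°

X_C = 1/(ωC) = 4198 Ω
Parallel: admittances add. Y = 1/R + jωC
Y = (0.001835 + j0.0002382) S
|Y| = 0.001850 S → |Z| = 1/|Y| = 540.5 Ω, ∠Z = −∠Y = -7.397°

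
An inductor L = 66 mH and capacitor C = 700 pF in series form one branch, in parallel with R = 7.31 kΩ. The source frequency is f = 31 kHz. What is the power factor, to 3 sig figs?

ω = 2πf = 194800 rad/s
X_L = ωL = 12900 Ω
X_C = 1/(ωC) = 7330 Ω
Branch 1: Z₁ = R = 7310 Ω
Branch 2 (series LC): Z₂ = j(X_L − X_C) = j5520 Ω
Parallel: Z = Z₁Z₂/(Z₁+Z₂), |Z| = 4410 Ω, ∠Z = 52.9°
cos φ = cos(52.9°) = 0.603

0.603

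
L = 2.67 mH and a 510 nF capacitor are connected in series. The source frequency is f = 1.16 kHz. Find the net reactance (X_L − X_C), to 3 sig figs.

ω = 2πf = 7288 rad/s
X_L = ωL = 19.5 Ω
X_C = 1/(ωC) = 269 Ω
X = 19.5 − 269 = -250 Ω

-250 Ω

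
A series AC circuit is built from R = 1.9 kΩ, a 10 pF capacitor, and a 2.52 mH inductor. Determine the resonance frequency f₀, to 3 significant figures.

ω₀ = 1/√(LC) = 1/√(0.00252 × 1e-11) = 6.299e+06 rad/s
f₀ = ω₀/(2π) = 1.00 MHz

1.00 MHz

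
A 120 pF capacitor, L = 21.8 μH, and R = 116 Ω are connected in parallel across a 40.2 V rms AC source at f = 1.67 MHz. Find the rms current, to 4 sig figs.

368.4 mA

ω = 2πf = 1.049e+07 rad/s
X_L = ωL = 228.7 Ω
X_C = 1/(ωC) = 794.2 Ω
Parallel: admittances add. Y = 1/R + 1/(jωL) + jωC
Y = (0.008621 − j0.003113) S
|Y| = 0.009165 S → |Z| = 1/|Y| = 109.1 Ω, ∠Z = −∠Y = 19.85°
I = V/|Z| = 40.2/109.1 = 368.4 mA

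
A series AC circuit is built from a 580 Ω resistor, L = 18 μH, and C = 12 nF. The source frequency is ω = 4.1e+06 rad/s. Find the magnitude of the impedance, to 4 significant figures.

X_L = ωL = 73.80 Ω
X_C = 1/(ωC) = 20.33 Ω
Net reactance X = X_L − X_C = 53.47 Ω
Z = 580.0 + j53.47 Ω
|Z| = √(580.0² + 53.47²) = 582.5 Ω

582.5 Ω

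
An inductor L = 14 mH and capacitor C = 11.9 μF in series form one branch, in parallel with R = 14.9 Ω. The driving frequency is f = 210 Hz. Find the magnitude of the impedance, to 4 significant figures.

14.15 Ω

ω = 2πf = 1319 rad/s
X_L = ωL = 18.47 Ω
X_C = 1/(ωC) = 63.69 Ω
Branch 1: Z₁ = R = 14.90 Ω
Branch 2 (series LC): Z₂ = j(X_L − X_C) = −j45.21 Ω
Parallel: Z = Z₁Z₂/(Z₁+Z₂), |Z| = 14.15 Ω, ∠Z = -18.24°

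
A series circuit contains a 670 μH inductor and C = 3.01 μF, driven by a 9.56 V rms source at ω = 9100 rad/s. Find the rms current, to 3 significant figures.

X_L = ωL = 6.10 Ω
X_C = 1/(ωC) = 36.5 Ω
Net reactance X = X_L − X_C = -30.4 Ω
Z = − j30.4 Ω
|Z| = √(0² + 30.4²) = 30.4 Ω
I = V/|Z| = 9.56/30.4 = 314 mA

314 mA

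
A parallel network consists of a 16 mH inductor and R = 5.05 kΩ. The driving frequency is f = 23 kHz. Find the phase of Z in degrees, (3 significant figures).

ω = 2πf = 144500 rad/s
X_L = ωL = 2310 Ω
Parallel: admittances add. Y = 1/R + 1/(jωL)
Y = (0.000198 − j0.000432) S
|Y| = 0.000476 S → |Z| = 1/|Y| = 2100 Ω, ∠Z = −∠Y = 65.4°

65.4°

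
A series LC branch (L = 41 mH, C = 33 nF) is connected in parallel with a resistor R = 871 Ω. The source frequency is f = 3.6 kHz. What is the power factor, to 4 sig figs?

ω = 2πf = 22620 rad/s
X_L = ωL = 927.4 Ω
X_C = 1/(ωC) = 1340 Ω
Branch 1: Z₁ = R = 871.0 Ω
Branch 2 (series LC): Z₂ = j(X_L − X_C) = −j412.3 Ω
Parallel: Z = Z₁Z₂/(Z₁+Z₂), |Z| = 372.6 Ω, ∠Z = -64.67°
cos φ = cos(-64.67°) = 0.4278

0.4278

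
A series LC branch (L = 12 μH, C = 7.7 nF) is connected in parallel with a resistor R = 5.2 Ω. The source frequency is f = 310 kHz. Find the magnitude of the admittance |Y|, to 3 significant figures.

194 mS

ω = 2πf = 1.948e+06 rad/s
X_L = ωL = 23.4 Ω
X_C = 1/(ωC) = 66.7 Ω
Branch 1: Z₁ = R = 5.20 Ω
Branch 2 (series LC): Z₂ = j(X_L − X_C) = −j43.3 Ω
Parallel: Z = Z₁Z₂/(Z₁+Z₂), |Z| = 5.16 Ω, ∠Z = -6.85°
|Y| = 1/|Z| = 194 mS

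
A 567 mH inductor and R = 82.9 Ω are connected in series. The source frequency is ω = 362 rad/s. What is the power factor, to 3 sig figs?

X_L = ωL = 205 Ω
Z = 82.9 + j205 Ω
|Z| = √(82.9² + 205²) = 221 Ω
∠Z = arctan(205/82.9) = 68.0°
cos φ = cos(68.0°) = 0.374

0.374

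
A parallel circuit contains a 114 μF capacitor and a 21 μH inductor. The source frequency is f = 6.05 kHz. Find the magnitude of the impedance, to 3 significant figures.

ω = 2πf = 38010 rad/s
X_L = ωL = 0.798 Ω
X_C = 1/(ωC) = 0.231 Ω
Parallel: admittances add. Y = 1/(jωL) + jωC
Y = (0 + j3.08) S
|Y| = 3.08 S → |Z| = 1/|Y| = 0.325 Ω, ∠Z = −∠Y = -90.0°

0.325 Ω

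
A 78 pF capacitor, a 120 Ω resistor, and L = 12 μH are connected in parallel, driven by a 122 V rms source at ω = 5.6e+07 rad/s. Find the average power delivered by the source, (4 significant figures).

124.0 W

X_L = ωL = 672.0 Ω
X_C = 1/(ωC) = 228.9 Ω
Parallel: admittances add. Y = 1/R + 1/(jωL) + jωC
Y = (0.008333 + j0.002880) S
|Y| = 0.008817 S → |Z| = 1/|Y| = 113.4 Ω, ∠Z = −∠Y = -19.06°
I = V/|Z| = 1.076 A
P = VI cos φ = 122 × 1.076 × cos(-19.06°) = 124.0 W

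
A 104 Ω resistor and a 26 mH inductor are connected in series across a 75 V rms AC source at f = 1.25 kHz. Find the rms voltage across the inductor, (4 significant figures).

ω = 2πf = 7854 rad/s
X_L = ωL = 204.2 Ω
Z = 104.0 + j204.2 Ω
|Z| = √(104.0² + 204.2²) = 229.2 Ω
I = V/|Z| = 327.3 mA
V_L = I·|Z_L| = 0.3273 × 204.2 = 66.83 V

66.83 V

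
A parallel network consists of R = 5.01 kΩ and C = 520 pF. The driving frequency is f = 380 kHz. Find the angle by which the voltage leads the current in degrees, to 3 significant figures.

-80.9°

ω = 2πf = 2.388e+06 rad/s
X_C = 1/(ωC) = 805 Ω
Parallel: admittances add. Y = 1/R + jωC
Y = (0.000200 + j0.00124) S
|Y| = 0.00126 S → |Z| = 1/|Y| = 795 Ω, ∠Z = −∠Y = -80.9°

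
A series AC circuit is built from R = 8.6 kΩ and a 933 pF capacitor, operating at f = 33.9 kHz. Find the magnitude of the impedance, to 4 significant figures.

ω = 2πf = 213000 rad/s
X_C = 1/(ωC) = 5032 Ω
Z = 8600 − j5032 Ω
|Z| = √(8600² + 5032²) = 9964 Ω

9964 Ω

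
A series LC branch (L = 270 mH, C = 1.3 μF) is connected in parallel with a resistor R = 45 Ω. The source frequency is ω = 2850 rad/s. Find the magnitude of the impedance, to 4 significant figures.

44.82 Ω

X_L = ωL = 769.5 Ω
X_C = 1/(ωC) = 269.9 Ω
Branch 1: Z₁ = R = 45.00 Ω
Branch 2 (series LC): Z₂ = j(X_L − X_C) = j499.6 Ω
Parallel: Z = Z₁Z₂/(Z₁+Z₂), |Z| = 44.82 Ω, ∠Z = 5.147°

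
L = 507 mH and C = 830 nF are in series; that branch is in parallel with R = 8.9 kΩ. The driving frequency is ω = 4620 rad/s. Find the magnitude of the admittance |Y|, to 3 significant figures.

X_L = ωL = 2340 Ω
X_C = 1/(ωC) = 261 Ω
Branch 1: Z₁ = R = 8900 Ω
Branch 2 (series LC): Z₂ = j(X_L − X_C) = j2080 Ω
Parallel: Z = Z₁Z₂/(Z₁+Z₂), |Z| = 2030 Ω, ∠Z = 76.8°
|Y| = 1/|Z| = 493 μS

493 μS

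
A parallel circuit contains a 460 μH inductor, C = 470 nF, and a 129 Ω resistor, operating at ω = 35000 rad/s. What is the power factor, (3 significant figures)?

0.167

X_L = ωL = 16.1 Ω
X_C = 1/(ωC) = 60.8 Ω
Parallel: admittances add. Y = 1/R + 1/(jωL) + jωC
Y = (0.00775 − j0.0457) S
|Y| = 0.0463 S → |Z| = 1/|Y| = 21.6 Ω, ∠Z = −∠Y = 80.4°
cos φ = cos(80.4°) = 0.167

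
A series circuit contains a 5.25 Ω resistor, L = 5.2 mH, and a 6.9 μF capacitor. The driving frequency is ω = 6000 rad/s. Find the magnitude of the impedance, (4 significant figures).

X_L = ωL = 31.20 Ω
X_C = 1/(ωC) = 24.15 Ω
Net reactance X = X_L − X_C = 7.045 Ω
Z = 5.250 + j7.045 Ω
|Z| = √(5.250² + 7.045²) = 8.786 Ω

8.786 Ω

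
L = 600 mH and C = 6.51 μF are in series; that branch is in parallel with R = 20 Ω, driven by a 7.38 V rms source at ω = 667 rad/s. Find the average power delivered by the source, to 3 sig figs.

2.72 W

X_L = ωL = 400 Ω
X_C = 1/(ωC) = 230 Ω
Branch 1: Z₁ = R = 20.0 Ω
Branch 2 (series LC): Z₂ = j(X_L − X_C) = j170 Ω
Parallel: Z = Z₁Z₂/(Z₁+Z₂), |Z| = 19.9 Ω, ∠Z = 6.71°
I = V/|Z| = 372 mA
P = VI cos φ = 7.38 × 0.372 × cos(6.71°) = 2.72 W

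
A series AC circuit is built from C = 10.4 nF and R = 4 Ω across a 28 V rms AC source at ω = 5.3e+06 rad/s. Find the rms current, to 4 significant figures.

1.507 A

X_C = 1/(ωC) = 18.14 Ω
Z = 4.000 − j18.14 Ω
|Z| = √(4.000² + 18.14²) = 18.58 Ω
I = V/|Z| = 28/18.58 = 1.507 A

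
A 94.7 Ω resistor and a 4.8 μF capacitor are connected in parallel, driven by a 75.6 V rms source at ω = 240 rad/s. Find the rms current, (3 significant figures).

X_C = 1/(ωC) = 868 Ω
Parallel: admittances add. Y = 1/R + jωC
Y = (0.0106 + j0.00115) S
|Y| = 0.0106 S → |Z| = 1/|Y| = 94.1 Ω, ∠Z = −∠Y = -6.23°
I = V/|Z| = 75.6/94.1 = 803 mA

803 mA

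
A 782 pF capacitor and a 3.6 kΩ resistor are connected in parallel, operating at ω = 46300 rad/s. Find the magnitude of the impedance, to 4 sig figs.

3570 Ω

X_C = 1/(ωC) = 27620 Ω
Parallel: admittances add. Y = 1/R + jωC
Y = (0.0002778 + j3.621e-05) S
|Y| = 0.0002801 S → |Z| = 1/|Y| = 3570 Ω, ∠Z = −∠Y = -7.426°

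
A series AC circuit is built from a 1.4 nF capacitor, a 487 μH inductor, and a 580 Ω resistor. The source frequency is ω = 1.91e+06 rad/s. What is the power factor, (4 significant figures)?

0.7218

X_L = ωL = 930.2 Ω
X_C = 1/(ωC) = 374.0 Ω
Net reactance X = X_L − X_C = 556.2 Ω
Z = 580.0 + j556.2 Ω
|Z| = √(580.0² + 556.2²) = 803.6 Ω
∠Z = arctan(556.2/580.0) = 43.80°
cos φ = cos(43.80°) = 0.7218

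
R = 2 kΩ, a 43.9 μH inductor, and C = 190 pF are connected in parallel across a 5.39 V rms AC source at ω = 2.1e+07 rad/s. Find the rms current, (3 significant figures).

15.9 mA

X_L = ωL = 922 Ω
X_C = 1/(ωC) = 251 Ω
Parallel: admittances add. Y = 1/R + 1/(jωL) + jωC
Y = (0.000500 + j0.00291) S
|Y| = 0.00295 S → |Z| = 1/|Y| = 339 Ω, ∠Z = −∠Y = -80.2°
I = V/|Z| = 5.39/339 = 15.9 mA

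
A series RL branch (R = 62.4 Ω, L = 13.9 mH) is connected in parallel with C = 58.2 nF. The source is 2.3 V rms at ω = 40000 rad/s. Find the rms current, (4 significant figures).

1.349 mA

X_L = ωL = 556.0 Ω
X_C = 1/(ωC) = 429.6 Ω
Branch 1 (R+jX_L): Z₁ = 62.40 + j556.0 Ω, |Z₁| = 559.5 Ω
Branch 2 (−jX_C): Z₂ = −j429.6 Ω
Parallel: Z = Z₁Z₂/(Z₁+Z₂), |Z| = 1704 Ω, ∠Z = -70.14°
I = V/|Z| = 2.3/1704 = 1.349 mA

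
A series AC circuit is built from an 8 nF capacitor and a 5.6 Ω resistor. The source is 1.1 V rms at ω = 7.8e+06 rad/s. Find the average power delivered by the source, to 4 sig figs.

23.51 mW

X_C = 1/(ωC) = 16.03 Ω
Z = 5.600 − j16.03 Ω
|Z| = √(5.600² + 16.03²) = 16.98 Ω
∠Z = arctan(-16.03/5.600) = -70.74°
I = V/|Z| = 64.80 mA
P = VI cos φ = 1.1 × 0.06480 × cos(-70.74°) = 23.51 mW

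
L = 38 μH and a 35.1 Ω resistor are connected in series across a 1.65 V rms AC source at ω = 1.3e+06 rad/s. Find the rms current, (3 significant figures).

X_L = ωL = 49.4 Ω
Z = 35.1 + j49.4 Ω
|Z| = √(35.1² + 49.4²) = 60.6 Ω
I = V/|Z| = 1.65/60.6 = 27.2 mA

27.2 mA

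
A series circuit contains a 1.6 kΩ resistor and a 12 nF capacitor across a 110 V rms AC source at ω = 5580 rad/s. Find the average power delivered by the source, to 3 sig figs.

X_C = 1/(ωC) = 14900 Ω
Z = 1600 − j14900 Ω
|Z| = √(1600² + 14900²) = 15000 Ω
∠Z = arctan(-14900/1600) = -83.9°
I = V/|Z| = 7.32 mA
P = VI cos φ = 110 × 0.00732 × cos(-83.9°) = 85.8 mW

85.8 mW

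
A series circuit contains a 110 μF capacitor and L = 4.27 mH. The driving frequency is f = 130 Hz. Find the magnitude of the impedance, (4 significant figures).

7.642 Ω

ω = 2πf = 816.8 rad/s
X_L = ωL = 3.488 Ω
X_C = 1/(ωC) = 11.13 Ω
Net reactance X = X_L − X_C = -7.642 Ω
Z = − j7.642 Ω
|Z| = √(0² + 7.642²) = 7.642 Ω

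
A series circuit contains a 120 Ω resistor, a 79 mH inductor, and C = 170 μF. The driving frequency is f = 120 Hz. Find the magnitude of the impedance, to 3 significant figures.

131 Ω

ω = 2πf = 754.0 rad/s
X_L = ωL = 59.6 Ω
X_C = 1/(ωC) = 7.80 Ω
Net reactance X = X_L − X_C = 51.8 Ω
Z = 120 + j51.8 Ω
|Z| = √(120² + 51.8²) = 131 Ω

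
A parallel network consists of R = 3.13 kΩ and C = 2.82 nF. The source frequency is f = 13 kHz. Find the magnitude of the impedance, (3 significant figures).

ω = 2πf = 81680 rad/s
X_C = 1/(ωC) = 4340 Ω
Parallel: admittances add. Y = 1/R + jωC
Y = (0.000319 + j0.000230) S
|Y| = 0.000394 S → |Z| = 1/|Y| = 2540 Ω, ∠Z = −∠Y = -35.8°

2540 Ω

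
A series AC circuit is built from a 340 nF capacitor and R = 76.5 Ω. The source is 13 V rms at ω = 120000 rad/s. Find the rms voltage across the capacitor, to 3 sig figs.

X_C = 1/(ωC) = 24.5 Ω
Z = 76.5 − j24.5 Ω
|Z| = √(76.5² + 24.5²) = 80.3 Ω
I = V/|Z| = 162 mA
V_C = I·|Z_C| = 0.162 × 24.5 = 3.97 V

3.97 V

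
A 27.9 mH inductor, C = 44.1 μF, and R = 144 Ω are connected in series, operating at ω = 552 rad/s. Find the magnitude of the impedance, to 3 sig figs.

X_L = ωL = 15.4 Ω
X_C = 1/(ωC) = 41.1 Ω
Net reactance X = X_L − X_C = -25.7 Ω
Z = 144 − j25.7 Ω
|Z| = √(144² + 25.7²) = 146 Ω

146 Ω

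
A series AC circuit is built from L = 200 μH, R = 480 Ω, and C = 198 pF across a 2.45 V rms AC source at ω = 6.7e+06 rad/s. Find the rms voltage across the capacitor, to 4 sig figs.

X_L = ωL = 1340 Ω
X_C = 1/(ωC) = 753.8 Ω
Net reactance X = X_L − X_C = 586.2 Ω
Z = 480.0 + j586.2 Ω
|Z| = √(480.0² + 586.2²) = 757.6 Ω
I = V/|Z| = 3.234 mA
V_C = I·|Z_C| = 0.003234 × 753.8 = 2.438 V

2.438 V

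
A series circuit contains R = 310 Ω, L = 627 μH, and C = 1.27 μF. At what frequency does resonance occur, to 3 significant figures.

ω₀ = 1/√(LC) = 1/√(0.000627 × 1.27e-06) = 35440 rad/s
f₀ = ω₀/(2π) = 5.64 kHz

5.64 kHz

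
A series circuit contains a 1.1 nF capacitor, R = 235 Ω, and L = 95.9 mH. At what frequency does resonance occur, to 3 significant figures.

15.5 kHz

ω₀ = 1/√(LC) = 1/√(0.0959 × 1.1e-09) = 97360 rad/s
f₀ = ω₀/(2π) = 15.5 kHz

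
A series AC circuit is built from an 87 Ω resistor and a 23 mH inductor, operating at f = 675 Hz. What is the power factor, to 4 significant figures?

0.6656

ω = 2πf = 4241 rad/s
X_L = ωL = 97.55 Ω
Z = 87.00 + j97.55 Ω
|Z| = √(87.00² + 97.55²) = 130.7 Ω
∠Z = arctan(97.55/87.00) = 48.27°
cos φ = cos(48.27°) = 0.6656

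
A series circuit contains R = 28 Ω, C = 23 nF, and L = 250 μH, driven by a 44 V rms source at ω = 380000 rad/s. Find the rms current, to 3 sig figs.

X_L = ωL = 95.0 Ω
X_C = 1/(ωC) = 114 Ω
Net reactance X = X_L − X_C = -19.4 Ω
Z = 28.0 − j19.4 Ω
|Z| = √(28.0² + 19.4²) = 34.1 Ω
I = V/|Z| = 44/34.1 = 1.29 A

1.29 A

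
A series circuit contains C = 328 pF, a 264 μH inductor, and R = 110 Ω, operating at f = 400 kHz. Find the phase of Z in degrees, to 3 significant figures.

ω = 2πf = 2.513e+06 rad/s
X_L = ωL = 664 Ω
X_C = 1/(ωC) = 1210 Ω
Net reactance X = X_L − X_C = -550 Ω
Z = 110 − j550 Ω
|Z| = √(110² + 550²) = 560 Ω
∠Z = arctan(-550/110) = -78.7°

-78.7°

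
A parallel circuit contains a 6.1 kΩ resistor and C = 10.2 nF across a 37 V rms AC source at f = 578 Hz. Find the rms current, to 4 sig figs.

6.218 mA

ω = 2πf = 3632 rad/s
X_C = 1/(ωC) = 27000 Ω
Parallel: admittances add. Y = 1/R + jωC
Y = (0.0001639 + j3.704e-05) S
|Y| = 0.0001681 S → |Z| = 1/|Y| = 5950 Ω, ∠Z = −∠Y = -12.73°
I = V/|Z| = 37/5950 = 6.218 mA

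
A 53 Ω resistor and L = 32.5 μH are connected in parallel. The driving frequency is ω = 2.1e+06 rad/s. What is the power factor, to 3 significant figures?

0.790

X_L = ωL = 68.2 Ω
Parallel: admittances add. Y = 1/R + 1/(jωL)
Y = (0.0189 − j0.0147) S
|Y| = 0.0239 S → |Z| = 1/|Y| = 41.9 Ω, ∠Z = −∠Y = 37.8°
cos φ = cos(37.8°) = 0.790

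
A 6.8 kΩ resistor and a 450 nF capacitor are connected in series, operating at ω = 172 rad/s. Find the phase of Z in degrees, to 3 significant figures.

X_C = 1/(ωC) = 12900 Ω
Z = 6800 − j12900 Ω
|Z| = √(6800² + 12900²) = 14600 Ω
∠Z = arctan(-12900/6800) = -62.2°

-62.2°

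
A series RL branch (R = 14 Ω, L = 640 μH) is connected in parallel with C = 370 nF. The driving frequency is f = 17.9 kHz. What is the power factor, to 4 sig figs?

0.09185

ω = 2πf = 112500 rad/s
X_L = ωL = 71.98 Ω
X_C = 1/(ωC) = 24.03 Ω
Branch 1 (R+jX_L): Z₁ = 14.00 + j71.98 Ω, |Z₁| = 73.33 Ω
Branch 2 (−jX_C): Z₂ = −j24.03 Ω
Parallel: Z = Z₁Z₂/(Z₁+Z₂), |Z| = 35.28 Ω, ∠Z = -84.73°
cos φ = cos(-84.73°) = 0.09185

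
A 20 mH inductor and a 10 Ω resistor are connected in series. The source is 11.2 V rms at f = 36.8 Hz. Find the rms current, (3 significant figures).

ω = 2πf = 231.2 rad/s
X_L = ωL = 4.62 Ω
Z = 10.0 + j4.62 Ω
|Z| = √(10.0² + 4.62²) = 11.0 Ω
I = V/|Z| = 11.2/11.0 = 1.02 A

1.02 A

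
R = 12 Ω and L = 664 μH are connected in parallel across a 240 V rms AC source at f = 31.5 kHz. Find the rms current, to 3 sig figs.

ω = 2πf = 197900 rad/s
X_L = ωL = 131 Ω
Parallel: admittances add. Y = 1/R + 1/(jωL)
Y = (0.0833 − j0.00761) S
|Y| = 0.0837 S → |Z| = 1/|Y| = 12.0 Ω, ∠Z = −∠Y = 5.22°
I = V/|Z| = 240/12.0 = 20.1 A

20.1 A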